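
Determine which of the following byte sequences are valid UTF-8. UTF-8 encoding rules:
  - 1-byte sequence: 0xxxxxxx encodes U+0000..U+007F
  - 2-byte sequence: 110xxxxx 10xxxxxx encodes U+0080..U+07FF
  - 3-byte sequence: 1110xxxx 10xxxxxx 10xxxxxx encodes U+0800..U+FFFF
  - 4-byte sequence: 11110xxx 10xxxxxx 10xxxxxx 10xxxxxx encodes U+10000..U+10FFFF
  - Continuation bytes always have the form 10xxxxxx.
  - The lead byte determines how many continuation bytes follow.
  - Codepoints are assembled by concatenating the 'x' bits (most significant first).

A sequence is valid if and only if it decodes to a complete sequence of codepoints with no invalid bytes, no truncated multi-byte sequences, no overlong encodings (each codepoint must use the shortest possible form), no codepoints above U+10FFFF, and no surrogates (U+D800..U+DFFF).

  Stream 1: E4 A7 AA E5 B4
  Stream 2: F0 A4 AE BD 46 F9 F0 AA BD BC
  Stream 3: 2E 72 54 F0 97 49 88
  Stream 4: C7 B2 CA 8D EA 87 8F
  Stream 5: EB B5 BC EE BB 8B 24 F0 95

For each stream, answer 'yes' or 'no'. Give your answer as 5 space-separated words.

Stream 1: error at byte offset 5. INVALID
Stream 2: error at byte offset 5. INVALID
Stream 3: error at byte offset 5. INVALID
Stream 4: decodes cleanly. VALID
Stream 5: error at byte offset 9. INVALID

Answer: no no no yes no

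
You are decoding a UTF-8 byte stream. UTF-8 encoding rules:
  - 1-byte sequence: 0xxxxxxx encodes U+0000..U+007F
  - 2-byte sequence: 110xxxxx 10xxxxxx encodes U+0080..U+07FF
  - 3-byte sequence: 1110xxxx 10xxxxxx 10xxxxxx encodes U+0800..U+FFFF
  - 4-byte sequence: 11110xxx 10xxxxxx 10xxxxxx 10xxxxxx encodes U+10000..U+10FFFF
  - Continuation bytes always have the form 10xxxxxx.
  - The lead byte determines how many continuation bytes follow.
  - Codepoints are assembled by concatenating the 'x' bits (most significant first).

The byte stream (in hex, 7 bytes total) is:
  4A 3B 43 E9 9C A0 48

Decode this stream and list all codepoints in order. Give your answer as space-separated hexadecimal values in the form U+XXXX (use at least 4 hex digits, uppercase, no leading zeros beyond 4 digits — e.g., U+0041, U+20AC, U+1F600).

Answer: U+004A U+003B U+0043 U+9720 U+0048

Derivation:
Byte[0]=4A: 1-byte ASCII. cp=U+004A
Byte[1]=3B: 1-byte ASCII. cp=U+003B
Byte[2]=43: 1-byte ASCII. cp=U+0043
Byte[3]=E9: 3-byte lead, need 2 cont bytes. acc=0x9
Byte[4]=9C: continuation. acc=(acc<<6)|0x1C=0x25C
Byte[5]=A0: continuation. acc=(acc<<6)|0x20=0x9720
Completed: cp=U+9720 (starts at byte 3)
Byte[6]=48: 1-byte ASCII. cp=U+0048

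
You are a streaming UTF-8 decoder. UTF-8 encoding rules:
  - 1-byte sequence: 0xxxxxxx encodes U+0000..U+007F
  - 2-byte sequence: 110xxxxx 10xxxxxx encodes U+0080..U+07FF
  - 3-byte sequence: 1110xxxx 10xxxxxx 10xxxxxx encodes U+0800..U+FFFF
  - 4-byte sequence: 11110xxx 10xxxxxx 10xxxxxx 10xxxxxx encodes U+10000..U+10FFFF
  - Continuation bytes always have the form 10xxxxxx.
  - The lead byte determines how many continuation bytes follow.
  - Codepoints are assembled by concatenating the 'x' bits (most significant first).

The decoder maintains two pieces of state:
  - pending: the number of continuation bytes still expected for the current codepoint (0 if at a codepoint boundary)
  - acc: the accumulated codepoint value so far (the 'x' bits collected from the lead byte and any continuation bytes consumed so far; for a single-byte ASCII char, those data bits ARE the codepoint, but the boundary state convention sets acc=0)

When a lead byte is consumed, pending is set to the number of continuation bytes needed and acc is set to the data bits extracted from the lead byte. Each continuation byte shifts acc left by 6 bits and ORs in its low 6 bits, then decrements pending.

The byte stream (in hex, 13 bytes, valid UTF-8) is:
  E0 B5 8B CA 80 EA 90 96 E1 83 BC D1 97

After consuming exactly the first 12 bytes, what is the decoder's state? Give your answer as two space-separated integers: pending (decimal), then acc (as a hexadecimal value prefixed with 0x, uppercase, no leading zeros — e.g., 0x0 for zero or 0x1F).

Byte[0]=E0: 3-byte lead. pending=2, acc=0x0
Byte[1]=B5: continuation. acc=(acc<<6)|0x35=0x35, pending=1
Byte[2]=8B: continuation. acc=(acc<<6)|0x0B=0xD4B, pending=0
Byte[3]=CA: 2-byte lead. pending=1, acc=0xA
Byte[4]=80: continuation. acc=(acc<<6)|0x00=0x280, pending=0
Byte[5]=EA: 3-byte lead. pending=2, acc=0xA
Byte[6]=90: continuation. acc=(acc<<6)|0x10=0x290, pending=1
Byte[7]=96: continuation. acc=(acc<<6)|0x16=0xA416, pending=0
Byte[8]=E1: 3-byte lead. pending=2, acc=0x1
Byte[9]=83: continuation. acc=(acc<<6)|0x03=0x43, pending=1
Byte[10]=BC: continuation. acc=(acc<<6)|0x3C=0x10FC, pending=0
Byte[11]=D1: 2-byte lead. pending=1, acc=0x11

Answer: 1 0x11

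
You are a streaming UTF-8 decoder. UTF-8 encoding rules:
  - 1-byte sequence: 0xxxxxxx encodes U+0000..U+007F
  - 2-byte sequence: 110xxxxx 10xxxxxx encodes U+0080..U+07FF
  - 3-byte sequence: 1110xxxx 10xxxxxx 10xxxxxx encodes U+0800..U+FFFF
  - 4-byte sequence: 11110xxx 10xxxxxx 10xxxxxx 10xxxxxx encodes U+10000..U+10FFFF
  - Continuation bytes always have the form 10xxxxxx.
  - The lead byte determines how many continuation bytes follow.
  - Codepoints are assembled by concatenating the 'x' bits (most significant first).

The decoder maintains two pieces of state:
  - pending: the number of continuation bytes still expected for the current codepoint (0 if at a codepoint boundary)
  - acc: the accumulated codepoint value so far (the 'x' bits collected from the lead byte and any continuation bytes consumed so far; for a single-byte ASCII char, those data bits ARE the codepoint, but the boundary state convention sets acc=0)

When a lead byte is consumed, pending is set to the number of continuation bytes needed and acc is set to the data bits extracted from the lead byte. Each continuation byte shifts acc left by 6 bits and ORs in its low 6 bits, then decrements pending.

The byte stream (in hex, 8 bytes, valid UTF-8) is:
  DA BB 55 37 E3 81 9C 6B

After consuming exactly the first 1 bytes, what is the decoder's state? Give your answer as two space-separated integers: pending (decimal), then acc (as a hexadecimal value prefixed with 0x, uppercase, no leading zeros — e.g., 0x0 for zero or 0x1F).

Byte[0]=DA: 2-byte lead. pending=1, acc=0x1A

Answer: 1 0x1A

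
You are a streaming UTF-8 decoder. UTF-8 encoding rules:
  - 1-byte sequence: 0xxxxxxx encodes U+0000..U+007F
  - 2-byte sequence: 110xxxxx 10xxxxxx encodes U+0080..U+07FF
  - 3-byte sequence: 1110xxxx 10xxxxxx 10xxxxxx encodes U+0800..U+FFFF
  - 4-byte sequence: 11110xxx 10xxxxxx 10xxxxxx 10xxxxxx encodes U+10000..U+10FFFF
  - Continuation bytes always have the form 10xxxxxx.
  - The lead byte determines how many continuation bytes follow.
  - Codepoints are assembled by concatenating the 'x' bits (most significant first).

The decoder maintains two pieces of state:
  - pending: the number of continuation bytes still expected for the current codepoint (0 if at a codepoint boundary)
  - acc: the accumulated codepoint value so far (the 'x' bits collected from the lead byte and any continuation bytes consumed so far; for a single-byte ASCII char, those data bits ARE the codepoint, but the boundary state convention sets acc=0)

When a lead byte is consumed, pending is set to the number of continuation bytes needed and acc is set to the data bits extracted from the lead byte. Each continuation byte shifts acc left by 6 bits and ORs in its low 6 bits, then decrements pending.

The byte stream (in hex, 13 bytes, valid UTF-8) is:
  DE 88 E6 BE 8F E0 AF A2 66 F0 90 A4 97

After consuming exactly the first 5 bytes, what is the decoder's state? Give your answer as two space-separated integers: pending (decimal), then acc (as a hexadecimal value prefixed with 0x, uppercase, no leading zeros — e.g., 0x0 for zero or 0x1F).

Answer: 0 0x6F8F

Derivation:
Byte[0]=DE: 2-byte lead. pending=1, acc=0x1E
Byte[1]=88: continuation. acc=(acc<<6)|0x08=0x788, pending=0
Byte[2]=E6: 3-byte lead. pending=2, acc=0x6
Byte[3]=BE: continuation. acc=(acc<<6)|0x3E=0x1BE, pending=1
Byte[4]=8F: continuation. acc=(acc<<6)|0x0F=0x6F8F, pending=0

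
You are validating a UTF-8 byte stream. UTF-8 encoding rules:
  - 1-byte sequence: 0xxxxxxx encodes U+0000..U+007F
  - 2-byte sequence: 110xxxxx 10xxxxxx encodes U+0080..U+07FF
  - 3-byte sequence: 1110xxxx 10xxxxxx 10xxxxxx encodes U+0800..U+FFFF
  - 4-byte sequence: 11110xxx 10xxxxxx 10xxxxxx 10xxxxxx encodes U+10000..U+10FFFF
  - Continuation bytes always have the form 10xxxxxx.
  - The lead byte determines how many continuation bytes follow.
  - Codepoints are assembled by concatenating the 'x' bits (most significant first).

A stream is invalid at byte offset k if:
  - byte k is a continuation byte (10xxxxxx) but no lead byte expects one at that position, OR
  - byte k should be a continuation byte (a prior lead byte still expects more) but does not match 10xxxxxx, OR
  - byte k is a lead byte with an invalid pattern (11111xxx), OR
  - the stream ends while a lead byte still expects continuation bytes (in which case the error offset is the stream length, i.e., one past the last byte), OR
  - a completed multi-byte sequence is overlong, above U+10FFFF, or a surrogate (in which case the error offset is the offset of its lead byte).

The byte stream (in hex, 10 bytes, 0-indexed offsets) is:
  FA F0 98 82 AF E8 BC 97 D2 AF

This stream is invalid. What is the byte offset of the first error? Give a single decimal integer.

Answer: 0

Derivation:
Byte[0]=FA: INVALID lead byte (not 0xxx/110x/1110/11110)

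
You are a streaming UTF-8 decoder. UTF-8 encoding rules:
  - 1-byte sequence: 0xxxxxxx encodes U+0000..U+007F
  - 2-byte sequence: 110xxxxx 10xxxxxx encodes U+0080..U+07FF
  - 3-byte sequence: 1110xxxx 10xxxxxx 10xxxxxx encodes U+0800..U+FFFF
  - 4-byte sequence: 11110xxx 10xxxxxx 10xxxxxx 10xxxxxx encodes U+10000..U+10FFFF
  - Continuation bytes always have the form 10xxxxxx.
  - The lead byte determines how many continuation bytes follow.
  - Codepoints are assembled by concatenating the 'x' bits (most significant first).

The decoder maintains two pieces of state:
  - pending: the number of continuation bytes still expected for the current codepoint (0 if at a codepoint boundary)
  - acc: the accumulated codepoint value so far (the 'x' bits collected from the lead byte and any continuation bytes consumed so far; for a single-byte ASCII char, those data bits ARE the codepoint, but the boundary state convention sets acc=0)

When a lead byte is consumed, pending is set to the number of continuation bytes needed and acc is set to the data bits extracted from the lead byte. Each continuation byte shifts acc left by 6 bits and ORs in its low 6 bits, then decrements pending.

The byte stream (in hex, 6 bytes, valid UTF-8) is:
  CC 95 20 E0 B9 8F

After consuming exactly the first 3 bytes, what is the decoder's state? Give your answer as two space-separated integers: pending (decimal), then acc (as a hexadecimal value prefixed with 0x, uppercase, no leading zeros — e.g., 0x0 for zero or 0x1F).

Byte[0]=CC: 2-byte lead. pending=1, acc=0xC
Byte[1]=95: continuation. acc=(acc<<6)|0x15=0x315, pending=0
Byte[2]=20: 1-byte. pending=0, acc=0x0

Answer: 0 0x0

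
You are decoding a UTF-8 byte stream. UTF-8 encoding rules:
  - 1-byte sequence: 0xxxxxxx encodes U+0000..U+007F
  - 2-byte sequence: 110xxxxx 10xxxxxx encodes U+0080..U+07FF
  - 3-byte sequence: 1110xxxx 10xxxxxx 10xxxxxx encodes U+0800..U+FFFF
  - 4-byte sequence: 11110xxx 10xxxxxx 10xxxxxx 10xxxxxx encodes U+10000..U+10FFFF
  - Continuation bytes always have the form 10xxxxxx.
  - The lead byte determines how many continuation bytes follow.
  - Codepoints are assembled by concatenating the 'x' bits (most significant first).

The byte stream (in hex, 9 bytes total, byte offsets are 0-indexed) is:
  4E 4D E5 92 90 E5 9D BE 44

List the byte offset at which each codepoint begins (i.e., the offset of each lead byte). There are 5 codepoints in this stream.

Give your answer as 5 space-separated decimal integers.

Answer: 0 1 2 5 8

Derivation:
Byte[0]=4E: 1-byte ASCII. cp=U+004E
Byte[1]=4D: 1-byte ASCII. cp=U+004D
Byte[2]=E5: 3-byte lead, need 2 cont bytes. acc=0x5
Byte[3]=92: continuation. acc=(acc<<6)|0x12=0x152
Byte[4]=90: continuation. acc=(acc<<6)|0x10=0x5490
Completed: cp=U+5490 (starts at byte 2)
Byte[5]=E5: 3-byte lead, need 2 cont bytes. acc=0x5
Byte[6]=9D: continuation. acc=(acc<<6)|0x1D=0x15D
Byte[7]=BE: continuation. acc=(acc<<6)|0x3E=0x577E
Completed: cp=U+577E (starts at byte 5)
Byte[8]=44: 1-byte ASCII. cp=U+0044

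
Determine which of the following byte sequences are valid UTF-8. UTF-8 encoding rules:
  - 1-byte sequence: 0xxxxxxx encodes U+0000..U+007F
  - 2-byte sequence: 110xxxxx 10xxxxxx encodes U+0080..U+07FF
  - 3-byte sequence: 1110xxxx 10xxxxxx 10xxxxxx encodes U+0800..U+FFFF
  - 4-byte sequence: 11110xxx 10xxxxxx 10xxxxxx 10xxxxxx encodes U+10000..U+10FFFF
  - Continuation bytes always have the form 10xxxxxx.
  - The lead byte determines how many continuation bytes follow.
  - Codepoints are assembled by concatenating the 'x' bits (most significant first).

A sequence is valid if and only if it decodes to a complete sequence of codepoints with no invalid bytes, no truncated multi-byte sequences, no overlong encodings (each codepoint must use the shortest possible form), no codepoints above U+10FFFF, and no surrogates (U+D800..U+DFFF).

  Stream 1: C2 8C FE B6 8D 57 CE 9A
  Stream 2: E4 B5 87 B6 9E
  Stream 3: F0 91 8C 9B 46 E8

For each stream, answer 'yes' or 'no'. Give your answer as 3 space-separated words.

Stream 1: error at byte offset 2. INVALID
Stream 2: error at byte offset 3. INVALID
Stream 3: error at byte offset 6. INVALID

Answer: no no no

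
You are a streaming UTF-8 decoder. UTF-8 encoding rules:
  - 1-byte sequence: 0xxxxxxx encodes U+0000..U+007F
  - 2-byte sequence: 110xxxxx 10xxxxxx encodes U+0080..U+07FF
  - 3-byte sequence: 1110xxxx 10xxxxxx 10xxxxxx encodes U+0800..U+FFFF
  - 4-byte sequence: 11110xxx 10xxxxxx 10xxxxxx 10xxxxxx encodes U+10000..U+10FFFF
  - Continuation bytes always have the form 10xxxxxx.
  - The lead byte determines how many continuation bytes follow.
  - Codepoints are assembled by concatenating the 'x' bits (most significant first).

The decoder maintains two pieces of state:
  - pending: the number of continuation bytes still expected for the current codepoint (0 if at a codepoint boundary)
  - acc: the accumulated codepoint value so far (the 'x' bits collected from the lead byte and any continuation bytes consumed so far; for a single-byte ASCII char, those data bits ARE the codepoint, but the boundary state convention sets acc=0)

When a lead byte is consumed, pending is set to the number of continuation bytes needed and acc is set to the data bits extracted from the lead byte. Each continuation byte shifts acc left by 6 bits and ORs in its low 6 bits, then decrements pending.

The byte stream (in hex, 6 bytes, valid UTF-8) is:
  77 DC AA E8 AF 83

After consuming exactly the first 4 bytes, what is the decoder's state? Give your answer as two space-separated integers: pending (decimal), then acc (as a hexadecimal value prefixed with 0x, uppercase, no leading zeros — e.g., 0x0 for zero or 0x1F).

Answer: 2 0x8

Derivation:
Byte[0]=77: 1-byte. pending=0, acc=0x0
Byte[1]=DC: 2-byte lead. pending=1, acc=0x1C
Byte[2]=AA: continuation. acc=(acc<<6)|0x2A=0x72A, pending=0
Byte[3]=E8: 3-byte lead. pending=2, acc=0x8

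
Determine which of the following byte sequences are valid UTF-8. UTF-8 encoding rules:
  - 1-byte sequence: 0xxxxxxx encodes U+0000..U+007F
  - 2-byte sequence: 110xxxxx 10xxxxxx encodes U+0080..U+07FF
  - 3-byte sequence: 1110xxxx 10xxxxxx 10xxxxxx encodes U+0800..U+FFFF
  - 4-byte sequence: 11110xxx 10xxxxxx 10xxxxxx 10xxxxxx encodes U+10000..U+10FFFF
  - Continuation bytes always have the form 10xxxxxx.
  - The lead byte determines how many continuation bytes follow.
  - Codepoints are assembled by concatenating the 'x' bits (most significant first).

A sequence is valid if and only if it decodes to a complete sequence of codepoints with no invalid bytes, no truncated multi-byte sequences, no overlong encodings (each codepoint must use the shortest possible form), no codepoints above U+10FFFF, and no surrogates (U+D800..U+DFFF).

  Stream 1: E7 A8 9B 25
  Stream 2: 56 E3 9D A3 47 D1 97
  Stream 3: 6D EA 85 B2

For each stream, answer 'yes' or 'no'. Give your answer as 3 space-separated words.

Answer: yes yes yes

Derivation:
Stream 1: decodes cleanly. VALID
Stream 2: decodes cleanly. VALID
Stream 3: decodes cleanly. VALID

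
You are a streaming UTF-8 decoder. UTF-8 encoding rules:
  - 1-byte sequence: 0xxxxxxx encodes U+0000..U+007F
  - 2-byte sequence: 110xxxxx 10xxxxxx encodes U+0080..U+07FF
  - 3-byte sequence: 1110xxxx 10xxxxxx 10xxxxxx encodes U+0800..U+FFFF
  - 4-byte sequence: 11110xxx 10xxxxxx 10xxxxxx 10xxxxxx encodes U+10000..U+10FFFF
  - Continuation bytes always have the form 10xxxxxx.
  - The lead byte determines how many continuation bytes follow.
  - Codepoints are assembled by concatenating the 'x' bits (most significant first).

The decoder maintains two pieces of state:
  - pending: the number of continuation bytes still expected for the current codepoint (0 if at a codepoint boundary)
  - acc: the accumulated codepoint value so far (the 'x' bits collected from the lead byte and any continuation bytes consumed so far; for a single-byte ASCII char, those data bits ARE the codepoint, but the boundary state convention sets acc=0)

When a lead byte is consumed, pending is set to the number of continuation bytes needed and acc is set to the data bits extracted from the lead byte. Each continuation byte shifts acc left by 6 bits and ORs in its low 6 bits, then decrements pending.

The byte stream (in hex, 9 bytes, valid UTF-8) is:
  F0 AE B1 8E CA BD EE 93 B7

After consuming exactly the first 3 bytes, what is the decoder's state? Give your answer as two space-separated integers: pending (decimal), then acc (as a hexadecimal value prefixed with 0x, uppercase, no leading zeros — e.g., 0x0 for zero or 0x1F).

Byte[0]=F0: 4-byte lead. pending=3, acc=0x0
Byte[1]=AE: continuation. acc=(acc<<6)|0x2E=0x2E, pending=2
Byte[2]=B1: continuation. acc=(acc<<6)|0x31=0xBB1, pending=1

Answer: 1 0xBB1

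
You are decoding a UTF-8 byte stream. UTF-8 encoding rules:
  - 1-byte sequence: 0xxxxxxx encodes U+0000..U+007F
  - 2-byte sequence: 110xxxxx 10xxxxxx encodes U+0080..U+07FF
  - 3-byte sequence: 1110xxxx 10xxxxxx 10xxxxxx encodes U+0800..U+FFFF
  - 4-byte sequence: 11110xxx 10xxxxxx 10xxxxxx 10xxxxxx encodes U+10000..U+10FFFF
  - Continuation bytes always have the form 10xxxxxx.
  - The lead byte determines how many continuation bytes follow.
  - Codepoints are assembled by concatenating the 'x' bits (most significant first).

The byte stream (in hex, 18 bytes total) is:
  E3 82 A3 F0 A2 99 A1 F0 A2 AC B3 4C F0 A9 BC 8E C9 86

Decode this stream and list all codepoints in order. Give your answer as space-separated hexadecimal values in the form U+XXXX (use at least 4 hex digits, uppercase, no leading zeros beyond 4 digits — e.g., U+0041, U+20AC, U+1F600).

Answer: U+30A3 U+22661 U+22B33 U+004C U+29F0E U+0246

Derivation:
Byte[0]=E3: 3-byte lead, need 2 cont bytes. acc=0x3
Byte[1]=82: continuation. acc=(acc<<6)|0x02=0xC2
Byte[2]=A3: continuation. acc=(acc<<6)|0x23=0x30A3
Completed: cp=U+30A3 (starts at byte 0)
Byte[3]=F0: 4-byte lead, need 3 cont bytes. acc=0x0
Byte[4]=A2: continuation. acc=(acc<<6)|0x22=0x22
Byte[5]=99: continuation. acc=(acc<<6)|0x19=0x899
Byte[6]=A1: continuation. acc=(acc<<6)|0x21=0x22661
Completed: cp=U+22661 (starts at byte 3)
Byte[7]=F0: 4-byte lead, need 3 cont bytes. acc=0x0
Byte[8]=A2: continuation. acc=(acc<<6)|0x22=0x22
Byte[9]=AC: continuation. acc=(acc<<6)|0x2C=0x8AC
Byte[10]=B3: continuation. acc=(acc<<6)|0x33=0x22B33
Completed: cp=U+22B33 (starts at byte 7)
Byte[11]=4C: 1-byte ASCII. cp=U+004C
Byte[12]=F0: 4-byte lead, need 3 cont bytes. acc=0x0
Byte[13]=A9: continuation. acc=(acc<<6)|0x29=0x29
Byte[14]=BC: continuation. acc=(acc<<6)|0x3C=0xA7C
Byte[15]=8E: continuation. acc=(acc<<6)|0x0E=0x29F0E
Completed: cp=U+29F0E (starts at byte 12)
Byte[16]=C9: 2-byte lead, need 1 cont bytes. acc=0x9
Byte[17]=86: continuation. acc=(acc<<6)|0x06=0x246
Completed: cp=U+0246 (starts at byte 16)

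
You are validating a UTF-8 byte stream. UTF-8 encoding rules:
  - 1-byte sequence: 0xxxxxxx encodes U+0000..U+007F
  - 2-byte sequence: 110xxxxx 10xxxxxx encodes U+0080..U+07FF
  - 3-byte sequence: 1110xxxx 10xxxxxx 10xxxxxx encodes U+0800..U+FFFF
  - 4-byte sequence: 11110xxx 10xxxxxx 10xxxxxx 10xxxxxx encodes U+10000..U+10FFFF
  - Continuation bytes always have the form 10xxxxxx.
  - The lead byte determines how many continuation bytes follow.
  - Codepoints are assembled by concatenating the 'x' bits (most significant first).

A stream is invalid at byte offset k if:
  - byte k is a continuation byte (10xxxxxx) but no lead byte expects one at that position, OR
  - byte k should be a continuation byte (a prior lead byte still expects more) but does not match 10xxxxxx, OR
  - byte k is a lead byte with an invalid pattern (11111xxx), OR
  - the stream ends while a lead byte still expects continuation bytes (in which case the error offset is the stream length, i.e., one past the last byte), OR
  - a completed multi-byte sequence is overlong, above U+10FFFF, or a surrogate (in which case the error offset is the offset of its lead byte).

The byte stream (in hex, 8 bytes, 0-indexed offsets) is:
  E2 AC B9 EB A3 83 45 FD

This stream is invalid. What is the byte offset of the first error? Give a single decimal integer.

Byte[0]=E2: 3-byte lead, need 2 cont bytes. acc=0x2
Byte[1]=AC: continuation. acc=(acc<<6)|0x2C=0xAC
Byte[2]=B9: continuation. acc=(acc<<6)|0x39=0x2B39
Completed: cp=U+2B39 (starts at byte 0)
Byte[3]=EB: 3-byte lead, need 2 cont bytes. acc=0xB
Byte[4]=A3: continuation. acc=(acc<<6)|0x23=0x2E3
Byte[5]=83: continuation. acc=(acc<<6)|0x03=0xB8C3
Completed: cp=U+B8C3 (starts at byte 3)
Byte[6]=45: 1-byte ASCII. cp=U+0045
Byte[7]=FD: INVALID lead byte (not 0xxx/110x/1110/11110)

Answer: 7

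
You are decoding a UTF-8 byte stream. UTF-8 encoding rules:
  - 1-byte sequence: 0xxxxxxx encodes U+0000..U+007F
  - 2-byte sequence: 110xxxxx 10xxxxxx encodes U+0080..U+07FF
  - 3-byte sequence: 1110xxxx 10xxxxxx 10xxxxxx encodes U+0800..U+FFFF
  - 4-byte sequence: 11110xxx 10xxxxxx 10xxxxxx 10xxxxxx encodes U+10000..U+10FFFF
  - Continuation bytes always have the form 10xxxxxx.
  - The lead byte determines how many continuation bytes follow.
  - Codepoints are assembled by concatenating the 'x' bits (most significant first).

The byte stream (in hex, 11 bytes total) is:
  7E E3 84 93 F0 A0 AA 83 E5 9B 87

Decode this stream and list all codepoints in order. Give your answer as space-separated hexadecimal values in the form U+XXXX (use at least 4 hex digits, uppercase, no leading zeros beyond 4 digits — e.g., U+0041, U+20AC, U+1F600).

Answer: U+007E U+3113 U+20A83 U+56C7

Derivation:
Byte[0]=7E: 1-byte ASCII. cp=U+007E
Byte[1]=E3: 3-byte lead, need 2 cont bytes. acc=0x3
Byte[2]=84: continuation. acc=(acc<<6)|0x04=0xC4
Byte[3]=93: continuation. acc=(acc<<6)|0x13=0x3113
Completed: cp=U+3113 (starts at byte 1)
Byte[4]=F0: 4-byte lead, need 3 cont bytes. acc=0x0
Byte[5]=A0: continuation. acc=(acc<<6)|0x20=0x20
Byte[6]=AA: continuation. acc=(acc<<6)|0x2A=0x82A
Byte[7]=83: continuation. acc=(acc<<6)|0x03=0x20A83
Completed: cp=U+20A83 (starts at byte 4)
Byte[8]=E5: 3-byte lead, need 2 cont bytes. acc=0x5
Byte[9]=9B: continuation. acc=(acc<<6)|0x1B=0x15B
Byte[10]=87: continuation. acc=(acc<<6)|0x07=0x56C7
Completed: cp=U+56C7 (starts at byte 8)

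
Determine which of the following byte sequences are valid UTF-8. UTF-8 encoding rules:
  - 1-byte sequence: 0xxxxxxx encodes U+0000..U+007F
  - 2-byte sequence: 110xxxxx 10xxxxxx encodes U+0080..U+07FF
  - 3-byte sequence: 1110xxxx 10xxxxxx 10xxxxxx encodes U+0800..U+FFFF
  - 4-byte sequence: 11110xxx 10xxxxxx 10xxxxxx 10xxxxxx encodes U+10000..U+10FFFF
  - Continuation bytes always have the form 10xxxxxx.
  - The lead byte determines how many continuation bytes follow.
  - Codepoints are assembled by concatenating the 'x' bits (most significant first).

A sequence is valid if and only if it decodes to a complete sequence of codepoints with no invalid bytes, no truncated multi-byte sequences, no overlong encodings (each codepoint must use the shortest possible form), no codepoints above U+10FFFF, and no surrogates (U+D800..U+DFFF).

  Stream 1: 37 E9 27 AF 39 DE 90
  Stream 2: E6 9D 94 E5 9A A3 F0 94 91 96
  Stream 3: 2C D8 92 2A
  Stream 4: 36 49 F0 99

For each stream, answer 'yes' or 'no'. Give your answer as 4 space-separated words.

Answer: no yes yes no

Derivation:
Stream 1: error at byte offset 2. INVALID
Stream 2: decodes cleanly. VALID
Stream 3: decodes cleanly. VALID
Stream 4: error at byte offset 4. INVALID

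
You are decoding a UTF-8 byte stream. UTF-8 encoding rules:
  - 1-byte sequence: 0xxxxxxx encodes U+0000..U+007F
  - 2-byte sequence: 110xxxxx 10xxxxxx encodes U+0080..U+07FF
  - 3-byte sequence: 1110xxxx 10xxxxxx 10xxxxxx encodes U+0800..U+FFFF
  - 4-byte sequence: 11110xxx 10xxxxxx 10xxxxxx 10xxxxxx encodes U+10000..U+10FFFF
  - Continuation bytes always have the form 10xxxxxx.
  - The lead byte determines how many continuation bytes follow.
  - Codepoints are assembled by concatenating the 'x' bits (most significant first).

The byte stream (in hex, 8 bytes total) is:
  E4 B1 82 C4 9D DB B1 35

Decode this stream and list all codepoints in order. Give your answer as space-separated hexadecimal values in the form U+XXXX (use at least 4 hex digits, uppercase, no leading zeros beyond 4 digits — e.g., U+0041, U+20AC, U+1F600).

Byte[0]=E4: 3-byte lead, need 2 cont bytes. acc=0x4
Byte[1]=B1: continuation. acc=(acc<<6)|0x31=0x131
Byte[2]=82: continuation. acc=(acc<<6)|0x02=0x4C42
Completed: cp=U+4C42 (starts at byte 0)
Byte[3]=C4: 2-byte lead, need 1 cont bytes. acc=0x4
Byte[4]=9D: continuation. acc=(acc<<6)|0x1D=0x11D
Completed: cp=U+011D (starts at byte 3)
Byte[5]=DB: 2-byte lead, need 1 cont bytes. acc=0x1B
Byte[6]=B1: continuation. acc=(acc<<6)|0x31=0x6F1
Completed: cp=U+06F1 (starts at byte 5)
Byte[7]=35: 1-byte ASCII. cp=U+0035

Answer: U+4C42 U+011D U+06F1 U+0035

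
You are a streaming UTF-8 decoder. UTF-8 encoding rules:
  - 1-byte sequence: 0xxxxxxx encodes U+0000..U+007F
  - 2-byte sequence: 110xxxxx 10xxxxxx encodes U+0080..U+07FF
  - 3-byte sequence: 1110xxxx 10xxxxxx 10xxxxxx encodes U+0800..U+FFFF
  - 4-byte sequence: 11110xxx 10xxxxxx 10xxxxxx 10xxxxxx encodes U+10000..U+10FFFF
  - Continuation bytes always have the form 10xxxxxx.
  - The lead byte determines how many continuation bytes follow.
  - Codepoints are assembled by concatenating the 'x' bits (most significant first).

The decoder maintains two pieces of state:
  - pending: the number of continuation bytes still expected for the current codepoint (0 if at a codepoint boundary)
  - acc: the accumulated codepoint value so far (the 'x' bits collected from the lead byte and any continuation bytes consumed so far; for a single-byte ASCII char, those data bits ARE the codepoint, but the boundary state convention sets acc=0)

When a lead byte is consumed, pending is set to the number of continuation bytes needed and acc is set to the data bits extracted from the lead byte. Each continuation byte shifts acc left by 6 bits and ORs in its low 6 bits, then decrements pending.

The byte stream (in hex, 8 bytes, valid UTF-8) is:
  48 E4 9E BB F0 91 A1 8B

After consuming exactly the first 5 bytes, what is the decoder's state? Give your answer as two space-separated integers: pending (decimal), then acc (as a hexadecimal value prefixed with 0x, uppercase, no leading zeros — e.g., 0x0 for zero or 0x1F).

Byte[0]=48: 1-byte. pending=0, acc=0x0
Byte[1]=E4: 3-byte lead. pending=2, acc=0x4
Byte[2]=9E: continuation. acc=(acc<<6)|0x1E=0x11E, pending=1
Byte[3]=BB: continuation. acc=(acc<<6)|0x3B=0x47BB, pending=0
Byte[4]=F0: 4-byte lead. pending=3, acc=0x0

Answer: 3 0x0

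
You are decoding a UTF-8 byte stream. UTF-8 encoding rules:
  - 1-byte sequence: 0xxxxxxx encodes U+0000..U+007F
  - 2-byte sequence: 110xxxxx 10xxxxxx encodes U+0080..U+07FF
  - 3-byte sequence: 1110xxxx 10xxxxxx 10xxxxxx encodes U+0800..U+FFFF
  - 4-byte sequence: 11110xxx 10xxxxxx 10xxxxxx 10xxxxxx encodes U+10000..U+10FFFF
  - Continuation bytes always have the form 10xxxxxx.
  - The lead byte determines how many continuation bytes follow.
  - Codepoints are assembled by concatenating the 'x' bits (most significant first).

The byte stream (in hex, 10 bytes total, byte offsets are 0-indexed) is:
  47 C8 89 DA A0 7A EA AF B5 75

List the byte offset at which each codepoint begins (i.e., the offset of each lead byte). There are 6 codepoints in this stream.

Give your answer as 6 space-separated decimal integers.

Answer: 0 1 3 5 6 9

Derivation:
Byte[0]=47: 1-byte ASCII. cp=U+0047
Byte[1]=C8: 2-byte lead, need 1 cont bytes. acc=0x8
Byte[2]=89: continuation. acc=(acc<<6)|0x09=0x209
Completed: cp=U+0209 (starts at byte 1)
Byte[3]=DA: 2-byte lead, need 1 cont bytes. acc=0x1A
Byte[4]=A0: continuation. acc=(acc<<6)|0x20=0x6A0
Completed: cp=U+06A0 (starts at byte 3)
Byte[5]=7A: 1-byte ASCII. cp=U+007A
Byte[6]=EA: 3-byte lead, need 2 cont bytes. acc=0xA
Byte[7]=AF: continuation. acc=(acc<<6)|0x2F=0x2AF
Byte[8]=B5: continuation. acc=(acc<<6)|0x35=0xABF5
Completed: cp=U+ABF5 (starts at byte 6)
Byte[9]=75: 1-byte ASCII. cp=U+0075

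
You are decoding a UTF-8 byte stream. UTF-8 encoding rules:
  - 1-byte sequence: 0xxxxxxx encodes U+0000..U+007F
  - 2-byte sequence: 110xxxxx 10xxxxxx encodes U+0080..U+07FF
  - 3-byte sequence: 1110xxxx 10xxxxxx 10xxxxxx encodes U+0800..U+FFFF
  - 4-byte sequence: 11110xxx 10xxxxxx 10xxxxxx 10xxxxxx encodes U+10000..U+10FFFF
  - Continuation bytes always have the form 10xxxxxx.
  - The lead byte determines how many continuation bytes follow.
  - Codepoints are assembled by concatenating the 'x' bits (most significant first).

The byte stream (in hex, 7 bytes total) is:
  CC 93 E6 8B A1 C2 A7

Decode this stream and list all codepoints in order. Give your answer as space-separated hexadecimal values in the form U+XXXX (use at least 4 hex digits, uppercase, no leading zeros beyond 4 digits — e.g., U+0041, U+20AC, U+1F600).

Answer: U+0313 U+62E1 U+00A7

Derivation:
Byte[0]=CC: 2-byte lead, need 1 cont bytes. acc=0xC
Byte[1]=93: continuation. acc=(acc<<6)|0x13=0x313
Completed: cp=U+0313 (starts at byte 0)
Byte[2]=E6: 3-byte lead, need 2 cont bytes. acc=0x6
Byte[3]=8B: continuation. acc=(acc<<6)|0x0B=0x18B
Byte[4]=A1: continuation. acc=(acc<<6)|0x21=0x62E1
Completed: cp=U+62E1 (starts at byte 2)
Byte[5]=C2: 2-byte lead, need 1 cont bytes. acc=0x2
Byte[6]=A7: continuation. acc=(acc<<6)|0x27=0xA7
Completed: cp=U+00A7 (starts at byte 5)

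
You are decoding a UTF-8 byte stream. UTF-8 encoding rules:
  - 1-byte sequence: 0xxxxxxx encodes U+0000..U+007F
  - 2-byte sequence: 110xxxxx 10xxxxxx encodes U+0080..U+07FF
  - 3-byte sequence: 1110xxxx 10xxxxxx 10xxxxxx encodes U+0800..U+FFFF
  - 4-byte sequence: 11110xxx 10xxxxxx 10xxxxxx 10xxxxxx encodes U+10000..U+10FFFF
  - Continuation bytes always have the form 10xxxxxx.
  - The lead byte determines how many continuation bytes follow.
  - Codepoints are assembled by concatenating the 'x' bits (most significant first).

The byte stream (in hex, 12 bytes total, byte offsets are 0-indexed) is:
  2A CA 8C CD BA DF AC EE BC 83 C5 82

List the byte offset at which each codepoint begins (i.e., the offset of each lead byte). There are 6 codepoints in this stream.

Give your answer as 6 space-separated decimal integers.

Byte[0]=2A: 1-byte ASCII. cp=U+002A
Byte[1]=CA: 2-byte lead, need 1 cont bytes. acc=0xA
Byte[2]=8C: continuation. acc=(acc<<6)|0x0C=0x28C
Completed: cp=U+028C (starts at byte 1)
Byte[3]=CD: 2-byte lead, need 1 cont bytes. acc=0xD
Byte[4]=BA: continuation. acc=(acc<<6)|0x3A=0x37A
Completed: cp=U+037A (starts at byte 3)
Byte[5]=DF: 2-byte lead, need 1 cont bytes. acc=0x1F
Byte[6]=AC: continuation. acc=(acc<<6)|0x2C=0x7EC
Completed: cp=U+07EC (starts at byte 5)
Byte[7]=EE: 3-byte lead, need 2 cont bytes. acc=0xE
Byte[8]=BC: continuation. acc=(acc<<6)|0x3C=0x3BC
Byte[9]=83: continuation. acc=(acc<<6)|0x03=0xEF03
Completed: cp=U+EF03 (starts at byte 7)
Byte[10]=C5: 2-byte lead, need 1 cont bytes. acc=0x5
Byte[11]=82: continuation. acc=(acc<<6)|0x02=0x142
Completed: cp=U+0142 (starts at byte 10)

Answer: 0 1 3 5 7 10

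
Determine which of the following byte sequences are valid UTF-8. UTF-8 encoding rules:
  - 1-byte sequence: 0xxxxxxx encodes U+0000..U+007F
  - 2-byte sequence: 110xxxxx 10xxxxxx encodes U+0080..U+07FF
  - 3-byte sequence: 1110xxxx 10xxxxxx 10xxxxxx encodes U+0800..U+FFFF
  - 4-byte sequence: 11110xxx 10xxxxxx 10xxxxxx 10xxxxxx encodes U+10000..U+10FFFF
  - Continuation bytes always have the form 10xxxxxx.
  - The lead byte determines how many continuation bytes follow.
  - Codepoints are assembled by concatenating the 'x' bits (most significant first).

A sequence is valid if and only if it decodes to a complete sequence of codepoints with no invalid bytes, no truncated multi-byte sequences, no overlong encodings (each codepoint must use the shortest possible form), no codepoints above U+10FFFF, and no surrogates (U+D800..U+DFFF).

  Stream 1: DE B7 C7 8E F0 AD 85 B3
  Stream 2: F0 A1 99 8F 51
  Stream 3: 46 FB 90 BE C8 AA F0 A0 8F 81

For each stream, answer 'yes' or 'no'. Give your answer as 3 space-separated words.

Stream 1: decodes cleanly. VALID
Stream 2: decodes cleanly. VALID
Stream 3: error at byte offset 1. INVALID

Answer: yes yes no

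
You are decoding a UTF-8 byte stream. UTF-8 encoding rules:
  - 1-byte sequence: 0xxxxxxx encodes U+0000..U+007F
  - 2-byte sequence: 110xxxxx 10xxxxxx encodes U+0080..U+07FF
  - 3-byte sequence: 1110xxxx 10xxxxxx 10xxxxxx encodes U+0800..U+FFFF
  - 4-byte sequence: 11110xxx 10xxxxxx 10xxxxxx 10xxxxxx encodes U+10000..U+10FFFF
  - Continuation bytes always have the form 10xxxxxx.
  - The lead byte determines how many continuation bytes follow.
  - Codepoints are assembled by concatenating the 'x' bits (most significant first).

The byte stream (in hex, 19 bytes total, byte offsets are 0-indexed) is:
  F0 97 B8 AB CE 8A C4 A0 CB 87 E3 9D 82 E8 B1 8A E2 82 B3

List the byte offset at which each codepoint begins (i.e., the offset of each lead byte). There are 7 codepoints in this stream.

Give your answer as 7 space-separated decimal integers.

Byte[0]=F0: 4-byte lead, need 3 cont bytes. acc=0x0
Byte[1]=97: continuation. acc=(acc<<6)|0x17=0x17
Byte[2]=B8: continuation. acc=(acc<<6)|0x38=0x5F8
Byte[3]=AB: continuation. acc=(acc<<6)|0x2B=0x17E2B
Completed: cp=U+17E2B (starts at byte 0)
Byte[4]=CE: 2-byte lead, need 1 cont bytes. acc=0xE
Byte[5]=8A: continuation. acc=(acc<<6)|0x0A=0x38A
Completed: cp=U+038A (starts at byte 4)
Byte[6]=C4: 2-byte lead, need 1 cont bytes. acc=0x4
Byte[7]=A0: continuation. acc=(acc<<6)|0x20=0x120
Completed: cp=U+0120 (starts at byte 6)
Byte[8]=CB: 2-byte lead, need 1 cont bytes. acc=0xB
Byte[9]=87: continuation. acc=(acc<<6)|0x07=0x2C7
Completed: cp=U+02C7 (starts at byte 8)
Byte[10]=E3: 3-byte lead, need 2 cont bytes. acc=0x3
Byte[11]=9D: continuation. acc=(acc<<6)|0x1D=0xDD
Byte[12]=82: continuation. acc=(acc<<6)|0x02=0x3742
Completed: cp=U+3742 (starts at byte 10)
Byte[13]=E8: 3-byte lead, need 2 cont bytes. acc=0x8
Byte[14]=B1: continuation. acc=(acc<<6)|0x31=0x231
Byte[15]=8A: continuation. acc=(acc<<6)|0x0A=0x8C4A
Completed: cp=U+8C4A (starts at byte 13)
Byte[16]=E2: 3-byte lead, need 2 cont bytes. acc=0x2
Byte[17]=82: continuation. acc=(acc<<6)|0x02=0x82
Byte[18]=B3: continuation. acc=(acc<<6)|0x33=0x20B3
Completed: cp=U+20B3 (starts at byte 16)

Answer: 0 4 6 8 10 13 16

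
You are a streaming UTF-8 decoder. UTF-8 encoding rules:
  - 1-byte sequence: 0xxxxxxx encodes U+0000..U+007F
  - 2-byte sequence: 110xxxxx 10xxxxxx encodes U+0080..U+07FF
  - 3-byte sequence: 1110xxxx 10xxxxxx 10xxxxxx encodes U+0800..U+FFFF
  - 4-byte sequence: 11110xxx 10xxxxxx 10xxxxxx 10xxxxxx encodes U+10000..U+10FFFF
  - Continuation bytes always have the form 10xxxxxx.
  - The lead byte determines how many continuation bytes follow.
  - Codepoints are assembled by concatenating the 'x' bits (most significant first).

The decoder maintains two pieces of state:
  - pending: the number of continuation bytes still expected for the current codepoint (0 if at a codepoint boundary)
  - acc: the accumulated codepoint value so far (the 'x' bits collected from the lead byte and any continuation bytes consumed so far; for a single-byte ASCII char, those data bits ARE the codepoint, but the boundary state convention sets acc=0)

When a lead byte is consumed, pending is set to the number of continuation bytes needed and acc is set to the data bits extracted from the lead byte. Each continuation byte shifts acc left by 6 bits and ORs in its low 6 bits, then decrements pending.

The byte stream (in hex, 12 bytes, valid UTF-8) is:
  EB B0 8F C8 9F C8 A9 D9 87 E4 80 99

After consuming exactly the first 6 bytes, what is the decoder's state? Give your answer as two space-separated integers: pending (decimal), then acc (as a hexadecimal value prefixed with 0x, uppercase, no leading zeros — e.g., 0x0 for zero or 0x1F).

Byte[0]=EB: 3-byte lead. pending=2, acc=0xB
Byte[1]=B0: continuation. acc=(acc<<6)|0x30=0x2F0, pending=1
Byte[2]=8F: continuation. acc=(acc<<6)|0x0F=0xBC0F, pending=0
Byte[3]=C8: 2-byte lead. pending=1, acc=0x8
Byte[4]=9F: continuation. acc=(acc<<6)|0x1F=0x21F, pending=0
Byte[5]=C8: 2-byte lead. pending=1, acc=0x8

Answer: 1 0x8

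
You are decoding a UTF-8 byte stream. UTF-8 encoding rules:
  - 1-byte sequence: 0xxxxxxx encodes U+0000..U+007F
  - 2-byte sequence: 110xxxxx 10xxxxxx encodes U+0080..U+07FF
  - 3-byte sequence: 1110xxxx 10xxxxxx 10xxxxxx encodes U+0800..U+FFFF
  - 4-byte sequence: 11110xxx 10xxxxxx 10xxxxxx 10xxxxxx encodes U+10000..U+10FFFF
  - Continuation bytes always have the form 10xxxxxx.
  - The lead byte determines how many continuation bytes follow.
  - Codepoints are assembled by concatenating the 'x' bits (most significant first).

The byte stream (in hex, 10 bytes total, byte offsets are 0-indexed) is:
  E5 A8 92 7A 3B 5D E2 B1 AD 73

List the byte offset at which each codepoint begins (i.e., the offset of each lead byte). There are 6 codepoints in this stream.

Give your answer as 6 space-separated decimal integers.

Answer: 0 3 4 5 6 9

Derivation:
Byte[0]=E5: 3-byte lead, need 2 cont bytes. acc=0x5
Byte[1]=A8: continuation. acc=(acc<<6)|0x28=0x168
Byte[2]=92: continuation. acc=(acc<<6)|0x12=0x5A12
Completed: cp=U+5A12 (starts at byte 0)
Byte[3]=7A: 1-byte ASCII. cp=U+007A
Byte[4]=3B: 1-byte ASCII. cp=U+003B
Byte[5]=5D: 1-byte ASCII. cp=U+005D
Byte[6]=E2: 3-byte lead, need 2 cont bytes. acc=0x2
Byte[7]=B1: continuation. acc=(acc<<6)|0x31=0xB1
Byte[8]=AD: continuation. acc=(acc<<6)|0x2D=0x2C6D
Completed: cp=U+2C6D (starts at byte 6)
Byte[9]=73: 1-byte ASCII. cp=U+0073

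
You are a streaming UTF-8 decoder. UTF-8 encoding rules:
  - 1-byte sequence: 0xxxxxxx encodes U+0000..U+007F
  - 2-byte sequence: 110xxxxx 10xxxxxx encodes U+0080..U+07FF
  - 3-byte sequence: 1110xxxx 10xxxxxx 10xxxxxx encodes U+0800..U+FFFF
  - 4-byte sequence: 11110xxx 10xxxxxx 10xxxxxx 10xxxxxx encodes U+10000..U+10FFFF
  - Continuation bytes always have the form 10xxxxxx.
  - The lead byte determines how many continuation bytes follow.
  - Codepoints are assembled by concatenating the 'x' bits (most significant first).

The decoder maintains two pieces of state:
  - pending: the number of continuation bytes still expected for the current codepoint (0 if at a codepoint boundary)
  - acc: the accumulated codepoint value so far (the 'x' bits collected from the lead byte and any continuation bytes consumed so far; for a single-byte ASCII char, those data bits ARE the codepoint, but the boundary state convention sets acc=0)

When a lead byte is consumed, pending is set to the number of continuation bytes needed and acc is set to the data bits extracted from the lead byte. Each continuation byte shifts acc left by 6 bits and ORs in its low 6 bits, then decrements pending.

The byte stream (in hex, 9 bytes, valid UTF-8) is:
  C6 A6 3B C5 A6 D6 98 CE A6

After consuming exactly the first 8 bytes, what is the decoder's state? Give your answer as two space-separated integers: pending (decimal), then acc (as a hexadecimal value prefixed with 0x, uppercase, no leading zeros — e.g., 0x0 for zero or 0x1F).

Byte[0]=C6: 2-byte lead. pending=1, acc=0x6
Byte[1]=A6: continuation. acc=(acc<<6)|0x26=0x1A6, pending=0
Byte[2]=3B: 1-byte. pending=0, acc=0x0
Byte[3]=C5: 2-byte lead. pending=1, acc=0x5
Byte[4]=A6: continuation. acc=(acc<<6)|0x26=0x166, pending=0
Byte[5]=D6: 2-byte lead. pending=1, acc=0x16
Byte[6]=98: continuation. acc=(acc<<6)|0x18=0x598, pending=0
Byte[7]=CE: 2-byte lead. pending=1, acc=0xE

Answer: 1 0xE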